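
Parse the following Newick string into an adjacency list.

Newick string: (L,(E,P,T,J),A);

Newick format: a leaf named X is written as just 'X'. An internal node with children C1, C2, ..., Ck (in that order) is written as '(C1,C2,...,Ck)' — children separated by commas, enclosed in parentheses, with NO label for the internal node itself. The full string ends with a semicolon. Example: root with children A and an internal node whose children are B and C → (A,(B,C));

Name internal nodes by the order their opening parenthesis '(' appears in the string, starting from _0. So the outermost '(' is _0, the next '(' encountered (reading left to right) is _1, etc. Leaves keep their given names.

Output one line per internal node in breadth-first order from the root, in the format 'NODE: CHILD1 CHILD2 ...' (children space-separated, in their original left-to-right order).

Input: (L,(E,P,T,J),A);
Scanning left-to-right, naming '(' by encounter order:
  pos 0: '(' -> open internal node _0 (depth 1)
  pos 3: '(' -> open internal node _1 (depth 2)
  pos 11: ')' -> close internal node _1 (now at depth 1)
  pos 14: ')' -> close internal node _0 (now at depth 0)
Total internal nodes: 2
BFS adjacency from root:
  _0: L _1 A
  _1: E P T J

Answer: _0: L _1 A
_1: E P T J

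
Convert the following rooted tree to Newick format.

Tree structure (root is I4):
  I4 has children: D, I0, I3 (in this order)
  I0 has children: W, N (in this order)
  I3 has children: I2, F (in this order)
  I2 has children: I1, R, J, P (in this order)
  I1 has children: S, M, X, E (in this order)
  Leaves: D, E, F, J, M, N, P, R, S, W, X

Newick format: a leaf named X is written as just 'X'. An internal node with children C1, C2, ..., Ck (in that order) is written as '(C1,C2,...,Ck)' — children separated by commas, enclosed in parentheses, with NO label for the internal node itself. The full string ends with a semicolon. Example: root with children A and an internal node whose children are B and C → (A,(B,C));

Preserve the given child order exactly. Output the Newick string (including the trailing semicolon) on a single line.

Answer: (D,(W,N),(((S,M,X,E),R,J,P),F));

Derivation:
internal I4 with children ['D', 'I0', 'I3']
  leaf 'D' → 'D'
  internal I0 with children ['W', 'N']
    leaf 'W' → 'W'
    leaf 'N' → 'N'
  → '(W,N)'
  internal I3 with children ['I2', 'F']
    internal I2 with children ['I1', 'R', 'J', 'P']
      internal I1 with children ['S', 'M', 'X', 'E']
        leaf 'S' → 'S'
        leaf 'M' → 'M'
        leaf 'X' → 'X'
        leaf 'E' → 'E'
      → '(S,M,X,E)'
      leaf 'R' → 'R'
      leaf 'J' → 'J'
      leaf 'P' → 'P'
    → '((S,M,X,E),R,J,P)'
    leaf 'F' → 'F'
  → '(((S,M,X,E),R,J,P),F)'
→ '(D,(W,N),(((S,M,X,E),R,J,P),F))'
Final: (D,(W,N),(((S,M,X,E),R,J,P),F));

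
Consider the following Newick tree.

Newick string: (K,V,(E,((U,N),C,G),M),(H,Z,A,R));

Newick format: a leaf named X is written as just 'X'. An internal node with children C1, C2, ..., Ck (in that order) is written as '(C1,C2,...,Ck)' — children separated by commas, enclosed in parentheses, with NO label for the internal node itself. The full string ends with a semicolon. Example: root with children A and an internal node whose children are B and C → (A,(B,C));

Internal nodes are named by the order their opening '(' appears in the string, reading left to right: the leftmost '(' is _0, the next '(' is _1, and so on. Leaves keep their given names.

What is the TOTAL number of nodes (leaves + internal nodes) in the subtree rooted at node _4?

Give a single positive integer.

Answer: 5

Derivation:
Newick: (K,V,(E,((U,N),C,G),M),(H,Z,A,R));
Locate _4: it is the '(' at position 23 (the 5th '(' reading left to right).
Query: subtree rooted at _4
_4: subtree_size = 1 + 4
  H: subtree_size = 1 + 0
  Z: subtree_size = 1 + 0
  A: subtree_size = 1 + 0
  R: subtree_size = 1 + 0
Total subtree size of _4: 5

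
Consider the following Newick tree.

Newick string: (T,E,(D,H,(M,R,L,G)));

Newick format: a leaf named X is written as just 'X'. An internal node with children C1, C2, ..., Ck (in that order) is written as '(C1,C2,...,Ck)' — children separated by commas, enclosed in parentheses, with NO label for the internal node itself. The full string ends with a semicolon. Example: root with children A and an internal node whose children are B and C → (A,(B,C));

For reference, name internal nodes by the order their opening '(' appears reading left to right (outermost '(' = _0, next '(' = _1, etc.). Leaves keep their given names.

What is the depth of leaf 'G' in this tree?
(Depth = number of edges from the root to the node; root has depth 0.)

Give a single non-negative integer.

Newick: (T,E,(D,H,(M,R,L,G)));
Naming internals by '(' encounter order: outermost '(' = _0, next = _1, ...
Query node: G
Path from root: _0 -> _1 -> _2 -> G
Depth of G: 3 (number of edges from root)

Answer: 3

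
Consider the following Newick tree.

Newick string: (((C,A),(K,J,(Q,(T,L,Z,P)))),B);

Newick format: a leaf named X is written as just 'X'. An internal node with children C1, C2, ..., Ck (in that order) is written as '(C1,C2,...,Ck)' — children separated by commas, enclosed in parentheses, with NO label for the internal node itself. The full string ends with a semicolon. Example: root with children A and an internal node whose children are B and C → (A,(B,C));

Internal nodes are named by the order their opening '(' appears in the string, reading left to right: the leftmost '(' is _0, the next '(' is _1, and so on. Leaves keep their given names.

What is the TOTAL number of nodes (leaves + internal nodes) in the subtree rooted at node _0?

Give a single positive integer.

Newick: (((C,A),(K,J,(Q,(T,L,Z,P)))),B);
Locate _0: it is the '(' at position 0 (the 1st '(' reading left to right).
Query: subtree rooted at _0
_0: subtree_size = 1 + 15
  _1: subtree_size = 1 + 13
    _2: subtree_size = 1 + 2
      C: subtree_size = 1 + 0
      A: subtree_size = 1 + 0
    _3: subtree_size = 1 + 9
      K: subtree_size = 1 + 0
      J: subtree_size = 1 + 0
      _4: subtree_size = 1 + 6
        Q: subtree_size = 1 + 0
        _5: subtree_size = 1 + 4
          T: subtree_size = 1 + 0
          L: subtree_size = 1 + 0
          Z: subtree_size = 1 + 0
          P: subtree_size = 1 + 0
  B: subtree_size = 1 + 0
Total subtree size of _0: 16

Answer: 16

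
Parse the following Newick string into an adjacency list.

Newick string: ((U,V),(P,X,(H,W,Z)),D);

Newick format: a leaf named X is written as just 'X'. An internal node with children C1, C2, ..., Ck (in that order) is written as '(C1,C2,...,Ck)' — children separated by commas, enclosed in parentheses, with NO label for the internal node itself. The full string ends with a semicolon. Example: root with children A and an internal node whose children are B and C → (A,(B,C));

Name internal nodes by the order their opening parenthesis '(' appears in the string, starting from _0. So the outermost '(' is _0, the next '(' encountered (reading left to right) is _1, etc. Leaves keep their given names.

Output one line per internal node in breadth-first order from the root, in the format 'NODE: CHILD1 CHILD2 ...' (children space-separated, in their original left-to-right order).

Input: ((U,V),(P,X,(H,W,Z)),D);
Scanning left-to-right, naming '(' by encounter order:
  pos 0: '(' -> open internal node _0 (depth 1)
  pos 1: '(' -> open internal node _1 (depth 2)
  pos 5: ')' -> close internal node _1 (now at depth 1)
  pos 7: '(' -> open internal node _2 (depth 2)
  pos 12: '(' -> open internal node _3 (depth 3)
  pos 18: ')' -> close internal node _3 (now at depth 2)
  pos 19: ')' -> close internal node _2 (now at depth 1)
  pos 22: ')' -> close internal node _0 (now at depth 0)
Total internal nodes: 4
BFS adjacency from root:
  _0: _1 _2 D
  _1: U V
  _2: P X _3
  _3: H W Z

Answer: _0: _1 _2 D
_1: U V
_2: P X _3
_3: H W Z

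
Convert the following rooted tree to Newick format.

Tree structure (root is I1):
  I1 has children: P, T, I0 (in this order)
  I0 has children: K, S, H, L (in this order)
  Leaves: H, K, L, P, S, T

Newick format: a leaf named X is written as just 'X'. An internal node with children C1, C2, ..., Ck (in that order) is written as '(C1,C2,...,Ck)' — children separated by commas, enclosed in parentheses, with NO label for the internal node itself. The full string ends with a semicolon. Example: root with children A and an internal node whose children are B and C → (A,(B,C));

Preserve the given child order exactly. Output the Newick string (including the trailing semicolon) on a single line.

internal I1 with children ['P', 'T', 'I0']
  leaf 'P' → 'P'
  leaf 'T' → 'T'
  internal I0 with children ['K', 'S', 'H', 'L']
    leaf 'K' → 'K'
    leaf 'S' → 'S'
    leaf 'H' → 'H'
    leaf 'L' → 'L'
  → '(K,S,H,L)'
→ '(P,T,(K,S,H,L))'
Final: (P,T,(K,S,H,L));

Answer: (P,T,(K,S,H,L));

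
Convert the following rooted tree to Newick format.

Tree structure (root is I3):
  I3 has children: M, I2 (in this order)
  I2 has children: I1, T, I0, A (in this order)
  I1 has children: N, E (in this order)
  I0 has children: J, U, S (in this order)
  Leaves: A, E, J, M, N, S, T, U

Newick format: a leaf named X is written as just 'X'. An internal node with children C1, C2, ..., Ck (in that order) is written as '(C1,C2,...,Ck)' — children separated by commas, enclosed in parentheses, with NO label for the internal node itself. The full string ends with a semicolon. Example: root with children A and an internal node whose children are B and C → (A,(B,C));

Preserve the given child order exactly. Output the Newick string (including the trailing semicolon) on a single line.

internal I3 with children ['M', 'I2']
  leaf 'M' → 'M'
  internal I2 with children ['I1', 'T', 'I0', 'A']
    internal I1 with children ['N', 'E']
      leaf 'N' → 'N'
      leaf 'E' → 'E'
    → '(N,E)'
    leaf 'T' → 'T'
    internal I0 with children ['J', 'U', 'S']
      leaf 'J' → 'J'
      leaf 'U' → 'U'
      leaf 'S' → 'S'
    → '(J,U,S)'
    leaf 'A' → 'A'
  → '((N,E),T,(J,U,S),A)'
→ '(M,((N,E),T,(J,U,S),A))'
Final: (M,((N,E),T,(J,U,S),A));

Answer: (M,((N,E),T,(J,U,S),A));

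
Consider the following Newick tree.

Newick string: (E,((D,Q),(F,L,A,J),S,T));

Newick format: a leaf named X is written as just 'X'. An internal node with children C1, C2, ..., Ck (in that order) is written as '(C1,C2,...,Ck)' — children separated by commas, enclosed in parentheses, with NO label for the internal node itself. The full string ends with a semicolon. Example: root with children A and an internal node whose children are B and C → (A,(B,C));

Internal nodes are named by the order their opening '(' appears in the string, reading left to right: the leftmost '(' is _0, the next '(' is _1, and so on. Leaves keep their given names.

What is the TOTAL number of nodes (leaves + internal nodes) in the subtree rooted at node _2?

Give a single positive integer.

Newick: (E,((D,Q),(F,L,A,J),S,T));
Locate _2: it is the '(' at position 4 (the 3rd '(' reading left to right).
Query: subtree rooted at _2
_2: subtree_size = 1 + 2
  D: subtree_size = 1 + 0
  Q: subtree_size = 1 + 0
Total subtree size of _2: 3

Answer: 3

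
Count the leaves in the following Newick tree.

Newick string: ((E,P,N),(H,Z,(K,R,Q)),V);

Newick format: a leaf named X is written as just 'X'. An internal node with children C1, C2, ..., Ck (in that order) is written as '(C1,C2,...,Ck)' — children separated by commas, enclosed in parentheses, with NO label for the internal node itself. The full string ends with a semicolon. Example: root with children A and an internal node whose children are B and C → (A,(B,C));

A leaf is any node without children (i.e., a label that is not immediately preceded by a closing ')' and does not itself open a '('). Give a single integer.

Newick: ((E,P,N),(H,Z,(K,R,Q)),V);
Scan left-to-right; a leaf is any maximal label run not followed by '(':
  pos 2: leaf 'E' → count = 1
  pos 4: leaf 'P' → count = 2
  pos 6: leaf 'N' → count = 3
  pos 10: leaf 'H' → count = 4
  pos 12: leaf 'Z' → count = 5
  pos 15: leaf 'K' → count = 6
  pos 17: leaf 'R' → count = 7
  pos 19: leaf 'Q' → count = 8
  pos 23: leaf 'V' → count = 9
Total leaves: 9

Answer: 9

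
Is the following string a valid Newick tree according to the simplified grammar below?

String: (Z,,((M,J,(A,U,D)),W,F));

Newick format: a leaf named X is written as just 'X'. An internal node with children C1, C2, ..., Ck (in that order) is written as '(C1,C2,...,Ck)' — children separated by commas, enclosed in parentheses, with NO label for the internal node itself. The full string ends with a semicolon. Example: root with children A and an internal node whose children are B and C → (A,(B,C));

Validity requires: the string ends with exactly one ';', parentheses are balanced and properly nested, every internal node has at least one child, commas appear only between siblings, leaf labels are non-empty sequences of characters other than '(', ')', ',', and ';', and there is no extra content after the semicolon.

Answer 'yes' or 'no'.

Input: (Z,,((M,J,(A,U,D)),W,F));
Paren balance: 4 '(' vs 4 ')' OK
Ends with single ';': True
Full parse: FAILS (empty leaf label at pos 3)
Valid: False

Answer: no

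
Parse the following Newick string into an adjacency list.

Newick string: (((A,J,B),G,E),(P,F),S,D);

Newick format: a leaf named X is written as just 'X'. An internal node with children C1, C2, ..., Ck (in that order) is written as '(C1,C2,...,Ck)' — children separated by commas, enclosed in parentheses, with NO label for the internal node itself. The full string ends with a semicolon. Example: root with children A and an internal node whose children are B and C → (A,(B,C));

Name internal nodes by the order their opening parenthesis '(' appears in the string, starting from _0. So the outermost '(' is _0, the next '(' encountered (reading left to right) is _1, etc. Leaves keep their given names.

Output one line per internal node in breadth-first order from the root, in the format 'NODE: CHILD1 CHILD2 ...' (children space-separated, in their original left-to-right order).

Answer: _0: _1 _3 S D
_1: _2 G E
_3: P F
_2: A J B

Derivation:
Input: (((A,J,B),G,E),(P,F),S,D);
Scanning left-to-right, naming '(' by encounter order:
  pos 0: '(' -> open internal node _0 (depth 1)
  pos 1: '(' -> open internal node _1 (depth 2)
  pos 2: '(' -> open internal node _2 (depth 3)
  pos 8: ')' -> close internal node _2 (now at depth 2)
  pos 13: ')' -> close internal node _1 (now at depth 1)
  pos 15: '(' -> open internal node _3 (depth 2)
  pos 19: ')' -> close internal node _3 (now at depth 1)
  pos 24: ')' -> close internal node _0 (now at depth 0)
Total internal nodes: 4
BFS adjacency from root:
  _0: _1 _3 S D
  _1: _2 G E
  _3: P F
  _2: A J B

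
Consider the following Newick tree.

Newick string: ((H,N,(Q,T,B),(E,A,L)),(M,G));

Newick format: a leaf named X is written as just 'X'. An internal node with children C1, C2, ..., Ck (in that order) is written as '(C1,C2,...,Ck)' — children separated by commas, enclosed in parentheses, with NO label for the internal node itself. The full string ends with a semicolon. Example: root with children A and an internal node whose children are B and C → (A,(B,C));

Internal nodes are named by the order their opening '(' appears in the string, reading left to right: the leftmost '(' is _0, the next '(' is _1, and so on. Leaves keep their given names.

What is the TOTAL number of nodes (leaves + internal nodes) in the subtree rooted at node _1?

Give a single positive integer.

Answer: 11

Derivation:
Newick: ((H,N,(Q,T,B),(E,A,L)),(M,G));
Locate _1: it is the '(' at position 1 (the 2nd '(' reading left to right).
Query: subtree rooted at _1
_1: subtree_size = 1 + 10
  H: subtree_size = 1 + 0
  N: subtree_size = 1 + 0
  _2: subtree_size = 1 + 3
    Q: subtree_size = 1 + 0
    T: subtree_size = 1 + 0
    B: subtree_size = 1 + 0
  _3: subtree_size = 1 + 3
    E: subtree_size = 1 + 0
    A: subtree_size = 1 + 0
    L: subtree_size = 1 + 0
Total subtree size of _1: 11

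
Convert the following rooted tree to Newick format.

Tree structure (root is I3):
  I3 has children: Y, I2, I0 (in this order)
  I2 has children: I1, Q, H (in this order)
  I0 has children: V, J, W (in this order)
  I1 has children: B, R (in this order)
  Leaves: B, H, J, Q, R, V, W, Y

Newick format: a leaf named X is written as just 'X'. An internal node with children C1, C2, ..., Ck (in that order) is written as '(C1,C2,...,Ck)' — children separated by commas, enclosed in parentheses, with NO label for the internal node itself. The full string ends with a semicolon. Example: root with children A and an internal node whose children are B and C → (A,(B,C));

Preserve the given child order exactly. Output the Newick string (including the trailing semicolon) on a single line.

Answer: (Y,((B,R),Q,H),(V,J,W));

Derivation:
internal I3 with children ['Y', 'I2', 'I0']
  leaf 'Y' → 'Y'
  internal I2 with children ['I1', 'Q', 'H']
    internal I1 with children ['B', 'R']
      leaf 'B' → 'B'
      leaf 'R' → 'R'
    → '(B,R)'
    leaf 'Q' → 'Q'
    leaf 'H' → 'H'
  → '((B,R),Q,H)'
  internal I0 with children ['V', 'J', 'W']
    leaf 'V' → 'V'
    leaf 'J' → 'J'
    leaf 'W' → 'W'
  → '(V,J,W)'
→ '(Y,((B,R),Q,H),(V,J,W))'
Final: (Y,((B,R),Q,H),(V,J,W));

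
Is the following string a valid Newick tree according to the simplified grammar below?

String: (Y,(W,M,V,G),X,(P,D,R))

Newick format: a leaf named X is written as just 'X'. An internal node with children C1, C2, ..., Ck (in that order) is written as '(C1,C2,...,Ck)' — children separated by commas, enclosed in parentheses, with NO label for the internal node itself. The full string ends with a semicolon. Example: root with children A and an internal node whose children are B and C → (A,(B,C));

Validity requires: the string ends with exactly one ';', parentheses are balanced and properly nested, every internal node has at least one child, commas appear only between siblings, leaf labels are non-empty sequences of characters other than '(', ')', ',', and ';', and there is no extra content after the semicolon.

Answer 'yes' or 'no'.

Input: (Y,(W,M,V,G),X,(P,D,R))
Paren balance: 3 '(' vs 3 ')' OK
Ends with single ';': False
Full parse: FAILS (must end with ;)
Valid: False

Answer: no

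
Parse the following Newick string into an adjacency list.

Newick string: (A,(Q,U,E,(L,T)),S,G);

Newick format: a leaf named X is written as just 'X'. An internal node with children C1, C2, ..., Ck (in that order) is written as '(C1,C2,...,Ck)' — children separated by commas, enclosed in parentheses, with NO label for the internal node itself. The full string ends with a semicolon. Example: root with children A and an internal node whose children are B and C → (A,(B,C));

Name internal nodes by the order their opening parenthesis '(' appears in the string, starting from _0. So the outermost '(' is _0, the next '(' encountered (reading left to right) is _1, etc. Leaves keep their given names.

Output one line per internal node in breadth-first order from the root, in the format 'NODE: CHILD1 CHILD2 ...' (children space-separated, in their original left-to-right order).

Input: (A,(Q,U,E,(L,T)),S,G);
Scanning left-to-right, naming '(' by encounter order:
  pos 0: '(' -> open internal node _0 (depth 1)
  pos 3: '(' -> open internal node _1 (depth 2)
  pos 10: '(' -> open internal node _2 (depth 3)
  pos 14: ')' -> close internal node _2 (now at depth 2)
  pos 15: ')' -> close internal node _1 (now at depth 1)
  pos 20: ')' -> close internal node _0 (now at depth 0)
Total internal nodes: 3
BFS adjacency from root:
  _0: A _1 S G
  _1: Q U E _2
  _2: L T

Answer: _0: A _1 S G
_1: Q U E _2
_2: L T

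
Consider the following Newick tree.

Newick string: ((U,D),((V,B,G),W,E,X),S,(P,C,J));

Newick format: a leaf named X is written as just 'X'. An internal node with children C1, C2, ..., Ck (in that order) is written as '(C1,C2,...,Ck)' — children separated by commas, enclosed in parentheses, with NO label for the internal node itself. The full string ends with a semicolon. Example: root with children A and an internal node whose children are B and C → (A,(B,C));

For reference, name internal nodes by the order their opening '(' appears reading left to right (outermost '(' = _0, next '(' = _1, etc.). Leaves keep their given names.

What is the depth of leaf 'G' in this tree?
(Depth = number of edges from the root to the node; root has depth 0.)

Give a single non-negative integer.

Answer: 3

Derivation:
Newick: ((U,D),((V,B,G),W,E,X),S,(P,C,J));
Naming internals by '(' encounter order: outermost '(' = _0, next = _1, ...
Query node: G
Path from root: _0 -> _2 -> _3 -> G
Depth of G: 3 (number of edges from root)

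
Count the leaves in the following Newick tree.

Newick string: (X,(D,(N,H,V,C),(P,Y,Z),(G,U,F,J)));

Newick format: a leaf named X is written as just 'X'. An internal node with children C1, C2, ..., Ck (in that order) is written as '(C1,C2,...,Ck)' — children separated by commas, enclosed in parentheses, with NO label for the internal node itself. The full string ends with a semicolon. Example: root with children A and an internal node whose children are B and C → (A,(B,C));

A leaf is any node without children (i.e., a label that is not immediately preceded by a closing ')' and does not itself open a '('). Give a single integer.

Answer: 13

Derivation:
Newick: (X,(D,(N,H,V,C),(P,Y,Z),(G,U,F,J)));
Scan left-to-right; a leaf is any maximal label run not followed by '(':
  pos 1: leaf 'X' → count = 1
  pos 4: leaf 'D' → count = 2
  pos 7: leaf 'N' → count = 3
  pos 9: leaf 'H' → count = 4
  pos 11: leaf 'V' → count = 5
  pos 13: leaf 'C' → count = 6
  pos 17: leaf 'P' → count = 7
  pos 19: leaf 'Y' → count = 8
  pos 21: leaf 'Z' → count = 9
  pos 25: leaf 'G' → count = 10
  pos 27: leaf 'U' → count = 11
  pos 29: leaf 'F' → count = 12
  pos 31: leaf 'J' → count = 13
Total leaves: 13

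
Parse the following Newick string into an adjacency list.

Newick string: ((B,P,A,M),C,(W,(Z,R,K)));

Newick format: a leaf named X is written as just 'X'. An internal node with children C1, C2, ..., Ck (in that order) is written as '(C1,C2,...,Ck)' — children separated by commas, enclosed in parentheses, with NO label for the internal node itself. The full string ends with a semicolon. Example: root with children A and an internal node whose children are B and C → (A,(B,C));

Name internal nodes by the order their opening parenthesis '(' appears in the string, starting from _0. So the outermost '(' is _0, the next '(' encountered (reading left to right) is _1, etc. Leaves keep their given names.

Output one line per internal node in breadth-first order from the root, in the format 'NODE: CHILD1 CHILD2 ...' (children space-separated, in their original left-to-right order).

Answer: _0: _1 C _2
_1: B P A M
_2: W _3
_3: Z R K

Derivation:
Input: ((B,P,A,M),C,(W,(Z,R,K)));
Scanning left-to-right, naming '(' by encounter order:
  pos 0: '(' -> open internal node _0 (depth 1)
  pos 1: '(' -> open internal node _1 (depth 2)
  pos 9: ')' -> close internal node _1 (now at depth 1)
  pos 13: '(' -> open internal node _2 (depth 2)
  pos 16: '(' -> open internal node _3 (depth 3)
  pos 22: ')' -> close internal node _3 (now at depth 2)
  pos 23: ')' -> close internal node _2 (now at depth 1)
  pos 24: ')' -> close internal node _0 (now at depth 0)
Total internal nodes: 4
BFS adjacency from root:
  _0: _1 C _2
  _1: B P A M
  _2: W _3
  _3: Z R K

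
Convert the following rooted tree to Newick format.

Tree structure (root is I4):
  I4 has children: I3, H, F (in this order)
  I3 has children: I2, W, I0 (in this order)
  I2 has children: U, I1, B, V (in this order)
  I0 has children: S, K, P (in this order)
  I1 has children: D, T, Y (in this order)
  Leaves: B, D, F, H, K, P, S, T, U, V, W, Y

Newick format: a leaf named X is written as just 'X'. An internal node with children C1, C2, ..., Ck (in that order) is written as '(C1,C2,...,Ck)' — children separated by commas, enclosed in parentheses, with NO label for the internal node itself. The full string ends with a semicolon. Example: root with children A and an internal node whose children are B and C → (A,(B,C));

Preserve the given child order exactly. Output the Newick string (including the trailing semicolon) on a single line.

internal I4 with children ['I3', 'H', 'F']
  internal I3 with children ['I2', 'W', 'I0']
    internal I2 with children ['U', 'I1', 'B', 'V']
      leaf 'U' → 'U'
      internal I1 with children ['D', 'T', 'Y']
        leaf 'D' → 'D'
        leaf 'T' → 'T'
        leaf 'Y' → 'Y'
      → '(D,T,Y)'
      leaf 'B' → 'B'
      leaf 'V' → 'V'
    → '(U,(D,T,Y),B,V)'
    leaf 'W' → 'W'
    internal I0 with children ['S', 'K', 'P']
      leaf 'S' → 'S'
      leaf 'K' → 'K'
      leaf 'P' → 'P'
    → '(S,K,P)'
  → '((U,(D,T,Y),B,V),W,(S,K,P))'
  leaf 'H' → 'H'
  leaf 'F' → 'F'
→ '(((U,(D,T,Y),B,V),W,(S,K,P)),H,F)'
Final: (((U,(D,T,Y),B,V),W,(S,K,P)),H,F);

Answer: (((U,(D,T,Y),B,V),W,(S,K,P)),H,F);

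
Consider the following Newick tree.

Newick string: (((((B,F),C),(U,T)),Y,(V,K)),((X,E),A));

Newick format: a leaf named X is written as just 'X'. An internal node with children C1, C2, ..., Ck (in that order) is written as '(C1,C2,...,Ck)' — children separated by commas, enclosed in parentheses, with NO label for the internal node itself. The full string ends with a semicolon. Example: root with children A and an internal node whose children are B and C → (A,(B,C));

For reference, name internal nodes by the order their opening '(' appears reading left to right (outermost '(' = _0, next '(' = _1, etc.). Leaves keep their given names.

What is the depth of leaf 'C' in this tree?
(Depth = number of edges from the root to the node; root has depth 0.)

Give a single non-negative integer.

Answer: 4

Derivation:
Newick: (((((B,F),C),(U,T)),Y,(V,K)),((X,E),A));
Naming internals by '(' encounter order: outermost '(' = _0, next = _1, ...
Query node: C
Path from root: _0 -> _1 -> _2 -> _3 -> C
Depth of C: 4 (number of edges from root)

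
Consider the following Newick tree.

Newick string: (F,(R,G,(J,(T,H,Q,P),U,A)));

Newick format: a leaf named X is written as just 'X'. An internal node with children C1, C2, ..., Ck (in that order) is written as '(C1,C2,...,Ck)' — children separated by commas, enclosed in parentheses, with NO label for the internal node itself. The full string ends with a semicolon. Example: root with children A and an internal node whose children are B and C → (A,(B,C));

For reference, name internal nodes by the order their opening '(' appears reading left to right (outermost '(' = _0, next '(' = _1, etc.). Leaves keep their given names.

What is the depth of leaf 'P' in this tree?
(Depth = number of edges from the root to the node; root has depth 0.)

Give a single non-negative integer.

Answer: 4

Derivation:
Newick: (F,(R,G,(J,(T,H,Q,P),U,A)));
Naming internals by '(' encounter order: outermost '(' = _0, next = _1, ...
Query node: P
Path from root: _0 -> _1 -> _2 -> _3 -> P
Depth of P: 4 (number of edges from root)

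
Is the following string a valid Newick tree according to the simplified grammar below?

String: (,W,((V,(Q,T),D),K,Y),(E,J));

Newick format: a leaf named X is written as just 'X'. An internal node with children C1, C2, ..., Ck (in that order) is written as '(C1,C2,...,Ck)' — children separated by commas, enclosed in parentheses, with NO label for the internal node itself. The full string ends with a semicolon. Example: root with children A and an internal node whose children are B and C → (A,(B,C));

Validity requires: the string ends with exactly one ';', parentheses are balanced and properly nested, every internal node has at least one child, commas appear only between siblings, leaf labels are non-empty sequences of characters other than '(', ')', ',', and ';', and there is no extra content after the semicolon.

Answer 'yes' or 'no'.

Answer: no

Derivation:
Input: (,W,((V,(Q,T),D),K,Y),(E,J));
Paren balance: 5 '(' vs 5 ')' OK
Ends with single ';': True
Full parse: FAILS (empty leaf label at pos 1)
Valid: False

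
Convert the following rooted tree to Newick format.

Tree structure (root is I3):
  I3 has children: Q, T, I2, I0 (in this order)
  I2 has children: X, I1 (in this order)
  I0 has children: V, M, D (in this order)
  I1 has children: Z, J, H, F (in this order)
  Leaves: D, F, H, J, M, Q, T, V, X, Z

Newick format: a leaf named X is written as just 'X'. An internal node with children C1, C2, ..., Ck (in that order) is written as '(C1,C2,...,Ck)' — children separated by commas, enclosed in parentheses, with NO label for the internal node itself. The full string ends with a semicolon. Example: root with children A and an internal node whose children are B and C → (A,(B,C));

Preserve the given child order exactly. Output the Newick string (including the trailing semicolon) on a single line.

internal I3 with children ['Q', 'T', 'I2', 'I0']
  leaf 'Q' → 'Q'
  leaf 'T' → 'T'
  internal I2 with children ['X', 'I1']
    leaf 'X' → 'X'
    internal I1 with children ['Z', 'J', 'H', 'F']
      leaf 'Z' → 'Z'
      leaf 'J' → 'J'
      leaf 'H' → 'H'
      leaf 'F' → 'F'
    → '(Z,J,H,F)'
  → '(X,(Z,J,H,F))'
  internal I0 with children ['V', 'M', 'D']
    leaf 'V' → 'V'
    leaf 'M' → 'M'
    leaf 'D' → 'D'
  → '(V,M,D)'
→ '(Q,T,(X,(Z,J,H,F)),(V,M,D))'
Final: (Q,T,(X,(Z,J,H,F)),(V,M,D));

Answer: (Q,T,(X,(Z,J,H,F)),(V,M,D));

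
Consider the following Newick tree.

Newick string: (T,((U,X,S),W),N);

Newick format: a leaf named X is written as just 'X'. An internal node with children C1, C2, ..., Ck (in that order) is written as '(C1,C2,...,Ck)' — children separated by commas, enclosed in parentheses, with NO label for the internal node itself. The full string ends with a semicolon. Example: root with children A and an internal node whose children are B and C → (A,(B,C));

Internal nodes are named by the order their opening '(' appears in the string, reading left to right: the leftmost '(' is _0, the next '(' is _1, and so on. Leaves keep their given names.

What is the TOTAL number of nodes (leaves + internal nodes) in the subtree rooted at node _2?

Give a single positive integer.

Answer: 4

Derivation:
Newick: (T,((U,X,S),W),N);
Locate _2: it is the '(' at position 4 (the 3rd '(' reading left to right).
Query: subtree rooted at _2
_2: subtree_size = 1 + 3
  U: subtree_size = 1 + 0
  X: subtree_size = 1 + 0
  S: subtree_size = 1 + 0
Total subtree size of _2: 4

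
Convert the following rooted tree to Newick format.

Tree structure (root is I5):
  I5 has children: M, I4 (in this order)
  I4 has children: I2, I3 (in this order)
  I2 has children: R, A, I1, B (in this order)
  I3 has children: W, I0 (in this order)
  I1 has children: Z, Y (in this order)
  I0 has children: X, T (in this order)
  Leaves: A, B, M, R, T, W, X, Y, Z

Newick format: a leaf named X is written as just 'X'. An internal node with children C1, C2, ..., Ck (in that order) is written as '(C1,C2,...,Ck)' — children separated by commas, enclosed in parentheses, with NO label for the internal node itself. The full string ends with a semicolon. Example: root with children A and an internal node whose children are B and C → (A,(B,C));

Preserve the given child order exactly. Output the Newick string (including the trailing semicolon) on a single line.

Answer: (M,((R,A,(Z,Y),B),(W,(X,T))));

Derivation:
internal I5 with children ['M', 'I4']
  leaf 'M' → 'M'
  internal I4 with children ['I2', 'I3']
    internal I2 with children ['R', 'A', 'I1', 'B']
      leaf 'R' → 'R'
      leaf 'A' → 'A'
      internal I1 with children ['Z', 'Y']
        leaf 'Z' → 'Z'
        leaf 'Y' → 'Y'
      → '(Z,Y)'
      leaf 'B' → 'B'
    → '(R,A,(Z,Y),B)'
    internal I3 with children ['W', 'I0']
      leaf 'W' → 'W'
      internal I0 with children ['X', 'T']
        leaf 'X' → 'X'
        leaf 'T' → 'T'
      → '(X,T)'
    → '(W,(X,T))'
  → '((R,A,(Z,Y),B),(W,(X,T)))'
→ '(M,((R,A,(Z,Y),B),(W,(X,T))))'
Final: (M,((R,A,(Z,Y),B),(W,(X,T))));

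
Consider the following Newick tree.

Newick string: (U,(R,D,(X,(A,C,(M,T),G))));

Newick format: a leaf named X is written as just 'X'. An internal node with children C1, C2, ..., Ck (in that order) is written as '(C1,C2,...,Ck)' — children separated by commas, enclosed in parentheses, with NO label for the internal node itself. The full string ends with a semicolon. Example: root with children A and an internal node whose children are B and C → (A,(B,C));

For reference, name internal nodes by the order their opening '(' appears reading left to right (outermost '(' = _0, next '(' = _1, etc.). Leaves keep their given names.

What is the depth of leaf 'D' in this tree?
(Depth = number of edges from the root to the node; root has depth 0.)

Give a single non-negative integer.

Answer: 2

Derivation:
Newick: (U,(R,D,(X,(A,C,(M,T),G))));
Naming internals by '(' encounter order: outermost '(' = _0, next = _1, ...
Query node: D
Path from root: _0 -> _1 -> D
Depth of D: 2 (number of edges from root)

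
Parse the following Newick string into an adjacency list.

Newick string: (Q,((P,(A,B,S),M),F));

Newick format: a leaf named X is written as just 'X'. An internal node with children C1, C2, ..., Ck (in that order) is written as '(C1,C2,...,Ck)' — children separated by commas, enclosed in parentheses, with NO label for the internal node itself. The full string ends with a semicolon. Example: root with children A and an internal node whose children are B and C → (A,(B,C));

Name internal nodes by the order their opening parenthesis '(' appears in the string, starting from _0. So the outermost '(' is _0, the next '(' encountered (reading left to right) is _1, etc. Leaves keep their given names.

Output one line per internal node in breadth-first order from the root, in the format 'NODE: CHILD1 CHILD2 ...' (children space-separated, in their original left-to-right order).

Input: (Q,((P,(A,B,S),M),F));
Scanning left-to-right, naming '(' by encounter order:
  pos 0: '(' -> open internal node _0 (depth 1)
  pos 3: '(' -> open internal node _1 (depth 2)
  pos 4: '(' -> open internal node _2 (depth 3)
  pos 7: '(' -> open internal node _3 (depth 4)
  pos 13: ')' -> close internal node _3 (now at depth 3)
  pos 16: ')' -> close internal node _2 (now at depth 2)
  pos 19: ')' -> close internal node _1 (now at depth 1)
  pos 20: ')' -> close internal node _0 (now at depth 0)
Total internal nodes: 4
BFS adjacency from root:
  _0: Q _1
  _1: _2 F
  _2: P _3 M
  _3: A B S

Answer: _0: Q _1
_1: _2 F
_2: P _3 M
_3: A B S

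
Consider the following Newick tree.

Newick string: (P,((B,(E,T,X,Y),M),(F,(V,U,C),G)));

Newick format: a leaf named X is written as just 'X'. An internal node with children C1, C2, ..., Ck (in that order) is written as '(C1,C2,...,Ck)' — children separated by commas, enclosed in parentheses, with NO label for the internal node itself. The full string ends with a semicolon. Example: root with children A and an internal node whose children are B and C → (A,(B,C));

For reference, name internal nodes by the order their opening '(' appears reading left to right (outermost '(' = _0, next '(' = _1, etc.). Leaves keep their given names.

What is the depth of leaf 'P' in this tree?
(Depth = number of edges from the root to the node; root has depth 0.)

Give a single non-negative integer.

Answer: 1

Derivation:
Newick: (P,((B,(E,T,X,Y),M),(F,(V,U,C),G)));
Naming internals by '(' encounter order: outermost '(' = _0, next = _1, ...
Query node: P
Path from root: _0 -> P
Depth of P: 1 (number of edges from root)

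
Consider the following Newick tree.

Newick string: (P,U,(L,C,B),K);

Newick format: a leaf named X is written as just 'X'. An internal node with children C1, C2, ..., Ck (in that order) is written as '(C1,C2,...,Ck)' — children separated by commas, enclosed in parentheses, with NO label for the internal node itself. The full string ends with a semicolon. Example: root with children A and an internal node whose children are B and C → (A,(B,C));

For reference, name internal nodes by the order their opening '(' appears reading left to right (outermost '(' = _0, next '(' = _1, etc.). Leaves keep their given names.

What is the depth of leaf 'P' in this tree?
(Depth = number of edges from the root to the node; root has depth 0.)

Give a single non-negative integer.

Answer: 1

Derivation:
Newick: (P,U,(L,C,B),K);
Naming internals by '(' encounter order: outermost '(' = _0, next = _1, ...
Query node: P
Path from root: _0 -> P
Depth of P: 1 (number of edges from root)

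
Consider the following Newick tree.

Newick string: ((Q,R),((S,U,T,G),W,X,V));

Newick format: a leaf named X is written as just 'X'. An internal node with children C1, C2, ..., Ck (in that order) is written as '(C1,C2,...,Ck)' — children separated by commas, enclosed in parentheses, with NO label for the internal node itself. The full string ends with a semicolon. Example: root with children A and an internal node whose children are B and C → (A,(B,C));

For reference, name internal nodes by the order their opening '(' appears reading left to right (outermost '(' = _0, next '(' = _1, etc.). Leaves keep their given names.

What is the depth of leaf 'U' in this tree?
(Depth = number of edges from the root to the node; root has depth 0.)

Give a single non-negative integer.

Newick: ((Q,R),((S,U,T,G),W,X,V));
Naming internals by '(' encounter order: outermost '(' = _0, next = _1, ...
Query node: U
Path from root: _0 -> _2 -> _3 -> U
Depth of U: 3 (number of edges from root)

Answer: 3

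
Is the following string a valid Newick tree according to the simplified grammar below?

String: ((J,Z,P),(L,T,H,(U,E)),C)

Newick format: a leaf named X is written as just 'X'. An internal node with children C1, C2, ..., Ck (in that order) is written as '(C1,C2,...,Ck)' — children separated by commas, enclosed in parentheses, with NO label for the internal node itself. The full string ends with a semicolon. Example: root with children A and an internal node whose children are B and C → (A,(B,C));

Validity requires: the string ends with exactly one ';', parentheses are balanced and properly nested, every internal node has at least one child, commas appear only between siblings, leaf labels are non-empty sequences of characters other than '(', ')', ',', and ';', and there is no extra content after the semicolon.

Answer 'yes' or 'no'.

Input: ((J,Z,P),(L,T,H,(U,E)),C)
Paren balance: 4 '(' vs 4 ')' OK
Ends with single ';': False
Full parse: FAILS (must end with ;)
Valid: False

Answer: no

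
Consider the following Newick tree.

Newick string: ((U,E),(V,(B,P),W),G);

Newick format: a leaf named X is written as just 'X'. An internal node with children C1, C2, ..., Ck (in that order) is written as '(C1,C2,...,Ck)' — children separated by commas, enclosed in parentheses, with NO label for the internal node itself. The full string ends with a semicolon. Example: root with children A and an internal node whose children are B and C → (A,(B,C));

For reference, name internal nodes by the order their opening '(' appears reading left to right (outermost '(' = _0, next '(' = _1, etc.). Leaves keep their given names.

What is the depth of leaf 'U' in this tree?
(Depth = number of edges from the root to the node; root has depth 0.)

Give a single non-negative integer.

Newick: ((U,E),(V,(B,P),W),G);
Naming internals by '(' encounter order: outermost '(' = _0, next = _1, ...
Query node: U
Path from root: _0 -> _1 -> U
Depth of U: 2 (number of edges from root)

Answer: 2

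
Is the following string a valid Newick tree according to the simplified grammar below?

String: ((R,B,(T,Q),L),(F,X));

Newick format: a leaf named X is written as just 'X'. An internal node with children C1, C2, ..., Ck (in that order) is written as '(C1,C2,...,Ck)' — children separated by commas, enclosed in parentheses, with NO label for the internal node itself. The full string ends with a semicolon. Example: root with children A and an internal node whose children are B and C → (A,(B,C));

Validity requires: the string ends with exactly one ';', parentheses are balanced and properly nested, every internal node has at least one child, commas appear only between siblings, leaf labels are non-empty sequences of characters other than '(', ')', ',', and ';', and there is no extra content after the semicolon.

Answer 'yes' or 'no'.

Answer: yes

Derivation:
Input: ((R,B,(T,Q),L),(F,X));
Paren balance: 4 '(' vs 4 ')' OK
Ends with single ';': True
Full parse: OK
Valid: True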